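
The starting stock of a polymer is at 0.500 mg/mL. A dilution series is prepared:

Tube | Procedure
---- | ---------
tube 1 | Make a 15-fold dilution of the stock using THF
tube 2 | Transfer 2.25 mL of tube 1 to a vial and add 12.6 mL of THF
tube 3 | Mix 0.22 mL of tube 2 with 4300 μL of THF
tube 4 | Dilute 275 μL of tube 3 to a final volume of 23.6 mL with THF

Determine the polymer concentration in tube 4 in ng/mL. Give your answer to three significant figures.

2.86 ng/mL

Step 1: 15-fold → factor 15
Step 2: 2.25 mL + 12.6 mL = 14.85 mL total → factor 14.85/2.25 = 6.6
Step 3: 0.22 mL + 4300 μL = 4.52 mL total → factor 4.52/0.22 = 20.545
Step 4: 275 μL brought to 23.6 mL → factor 23600/275 = 85.818
Overall dilution factor = 15 × 6.6 × 20.545 × 85.818 = 1.7455 × 10^5
Final = 0.500 mg/mL / 1.7455 × 10^5 = 2.864 × 10^-6 mg/mL = 2.86 ng/mL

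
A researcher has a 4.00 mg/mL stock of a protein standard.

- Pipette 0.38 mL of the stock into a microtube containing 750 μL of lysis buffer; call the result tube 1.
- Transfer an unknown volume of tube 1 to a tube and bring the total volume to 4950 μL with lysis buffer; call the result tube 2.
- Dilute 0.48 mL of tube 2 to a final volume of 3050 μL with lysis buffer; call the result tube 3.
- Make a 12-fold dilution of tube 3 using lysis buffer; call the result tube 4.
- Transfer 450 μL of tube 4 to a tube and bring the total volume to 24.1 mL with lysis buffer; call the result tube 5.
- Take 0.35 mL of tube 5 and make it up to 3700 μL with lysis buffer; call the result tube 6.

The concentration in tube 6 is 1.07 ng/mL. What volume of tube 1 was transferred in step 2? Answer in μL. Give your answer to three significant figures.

Step 1: 0.38 mL + 750 μL = 1.13 mL total → factor 1.13/0.38 = 2.9737
Step 2: v brought to 4950 μL → factor = 4950 μL/v
Step 3: 0.48 mL brought to 3050 μL → factor 3.05/0.48 = 6.3542
Step 4: 12-fold → factor 12
Step 5: 450 μL brought to 24.1 mL → factor 24100/450 = 53.556
Step 6: 0.35 mL brought to 3700 μL → factor 3.7/0.35 = 10.571
Product of known-step factors = 1.2837 × 10^5
Overall factor = 4.00 mg/mL / (1.07 ng/mL) = 3.7383 × 10^6
Step-2 factor = 3.7383 × 10^6 / 1.2837 × 10^5 = 29.121
v = 4950 μL / 29.121 = 170 μL

170 μL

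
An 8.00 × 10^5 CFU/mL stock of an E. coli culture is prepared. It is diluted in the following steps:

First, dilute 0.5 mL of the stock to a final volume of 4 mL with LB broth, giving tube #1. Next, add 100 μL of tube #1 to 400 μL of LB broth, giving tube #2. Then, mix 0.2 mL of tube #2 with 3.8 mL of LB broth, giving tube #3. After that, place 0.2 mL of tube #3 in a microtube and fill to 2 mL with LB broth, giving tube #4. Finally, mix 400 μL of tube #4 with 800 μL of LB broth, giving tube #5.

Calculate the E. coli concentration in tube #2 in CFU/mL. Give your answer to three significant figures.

2.00 × 10^4 CFU/mL

Step 1: 0.5 mL brought to 4 mL → factor 4/0.5 = 8
Step 2: 100 μL + 400 μL = 500 μL total → factor 500/100 = 5
Dilution factor through tube #2 = 8 × 5 = 40
[tube #2] = 8.00 × 10^5 CFU/mL / 40 = 2.00 × 10^4 CFU/mL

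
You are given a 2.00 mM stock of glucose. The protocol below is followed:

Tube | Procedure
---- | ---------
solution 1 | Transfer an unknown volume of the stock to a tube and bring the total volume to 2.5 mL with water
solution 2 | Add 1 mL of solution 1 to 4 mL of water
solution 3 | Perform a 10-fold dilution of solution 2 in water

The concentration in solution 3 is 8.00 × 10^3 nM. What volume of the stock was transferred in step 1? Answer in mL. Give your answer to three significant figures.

Step 1: v brought to 2.5 mL → factor = 2.5 mL/v
Step 2: 1 mL + 4 mL = 5 mL total → factor 5/1 = 5
Step 3: 10-fold → factor 10
Product of known-step factors = 50
Overall factor = 2.00 mM / (8.00 × 10^3 nM) = 250
Step-1 factor = 250 / 50 = 5
v = 2.5 mL / 5 = 0.500 mL

0.500 mL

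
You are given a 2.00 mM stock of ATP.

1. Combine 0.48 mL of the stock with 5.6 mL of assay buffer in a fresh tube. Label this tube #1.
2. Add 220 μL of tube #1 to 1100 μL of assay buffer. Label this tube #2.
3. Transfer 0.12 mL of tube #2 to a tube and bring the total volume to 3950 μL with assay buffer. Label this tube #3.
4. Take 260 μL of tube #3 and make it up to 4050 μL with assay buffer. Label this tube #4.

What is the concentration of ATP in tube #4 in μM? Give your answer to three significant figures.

0.0513 μM

Step 1: 0.48 mL + 5.6 mL = 6.08 mL total → factor 6.08/0.48 = 12.667
Step 2: 220 μL + 1100 μL = 1320 μL total → factor 1320/220 = 6
Step 3: 0.12 mL brought to 3950 μL → factor 3.95/0.12 = 32.917
Step 4: 260 μL brought to 4050 μL → factor 4050/260 = 15.577
Overall dilution factor = 12.667 × 6 × 32.917 × 15.577 = 38968
Final = 2.00 mM / 38968 = 5.132 × 10^-5 mM = 0.0513 μM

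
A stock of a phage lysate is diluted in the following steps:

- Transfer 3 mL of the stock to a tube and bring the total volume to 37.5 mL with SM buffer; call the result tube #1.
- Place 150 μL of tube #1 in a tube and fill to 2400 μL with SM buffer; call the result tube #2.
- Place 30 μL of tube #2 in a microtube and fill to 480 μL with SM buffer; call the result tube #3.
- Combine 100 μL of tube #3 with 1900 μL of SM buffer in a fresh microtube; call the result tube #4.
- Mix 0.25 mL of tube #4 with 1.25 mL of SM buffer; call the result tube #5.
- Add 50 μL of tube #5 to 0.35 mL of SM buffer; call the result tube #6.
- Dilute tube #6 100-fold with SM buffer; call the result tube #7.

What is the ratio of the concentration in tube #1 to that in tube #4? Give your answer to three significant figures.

Step 1: 3 mL brought to 37.5 mL → factor 37.5/3 = 12.5
Step 2: 150 μL brought to 2400 μL → factor 2400/150 = 16
Step 3: 30 μL brought to 480 μL → factor 480/30 = 16
Step 4: 100 μL + 1900 μL = 2000 μL total → factor 2000/100 = 20
Dilution factor to tube #1 = 12.5; to tube #4 = 64000
[tube #1]/[tube #4] = (factor to tube #4)/(factor to tube #1) = 64000/12.5 = 5.12 × 10^3

5.12 × 10^3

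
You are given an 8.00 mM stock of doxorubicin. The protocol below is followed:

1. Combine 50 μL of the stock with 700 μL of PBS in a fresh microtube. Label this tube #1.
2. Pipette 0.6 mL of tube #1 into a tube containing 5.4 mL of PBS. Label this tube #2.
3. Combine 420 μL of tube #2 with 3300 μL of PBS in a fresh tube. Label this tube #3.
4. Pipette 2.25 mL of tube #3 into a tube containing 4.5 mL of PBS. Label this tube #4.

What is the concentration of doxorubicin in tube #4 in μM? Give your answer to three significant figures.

2.01 μM

Step 1: 50 μL + 700 μL = 750 μL total → factor 750/50 = 15
Step 2: 0.6 mL + 5.4 mL = 6 mL total → factor 6/0.6 = 10
Step 3: 420 μL + 3300 μL = 3720 μL total → factor 3720/420 = 8.8571
Step 4: 2.25 mL + 4.5 mL = 6.75 mL total → factor 6.75/2.25 = 3
Overall dilution factor = 15 × 10 × 8.8571 × 3 = 3985.7
Final = 8.00 mM / 3985.7 = 0.002007 mM = 2.01 μM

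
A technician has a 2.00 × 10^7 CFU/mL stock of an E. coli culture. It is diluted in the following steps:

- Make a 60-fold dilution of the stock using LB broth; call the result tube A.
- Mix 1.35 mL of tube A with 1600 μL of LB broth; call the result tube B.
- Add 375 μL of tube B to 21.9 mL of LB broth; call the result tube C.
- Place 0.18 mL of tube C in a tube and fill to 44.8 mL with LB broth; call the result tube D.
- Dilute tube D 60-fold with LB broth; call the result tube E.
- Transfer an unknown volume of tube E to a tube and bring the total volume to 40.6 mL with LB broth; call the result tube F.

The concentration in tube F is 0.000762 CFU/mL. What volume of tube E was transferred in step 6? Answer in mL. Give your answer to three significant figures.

Step 1: 60-fold → factor 60
Step 2: 1.35 mL + 1600 μL = 2.95 mL total → factor 2.95/1.35 = 2.1852
Step 3: 375 μL + 21.9 mL = 22275 μL total → factor 22275/375 = 59.4
Step 4: 0.18 mL brought to 44.8 mL → factor 44.8/0.18 = 248.89
Step 5: 60-fold → factor 60
Step 6: v brought to 40.6 mL → factor = 40.6 mL/v
Product of known-step factors = 1.163 × 10^8
Overall factor = 2.00 × 10^7 CFU/mL / (0.000762 CFU/mL) = 2.6247 × 10^10
Step-6 factor = 2.6247 × 10^10 / 1.163 × 10^8 = 225.68
v = 40.6 mL / 225.68 = 0.180 mL

0.180 mL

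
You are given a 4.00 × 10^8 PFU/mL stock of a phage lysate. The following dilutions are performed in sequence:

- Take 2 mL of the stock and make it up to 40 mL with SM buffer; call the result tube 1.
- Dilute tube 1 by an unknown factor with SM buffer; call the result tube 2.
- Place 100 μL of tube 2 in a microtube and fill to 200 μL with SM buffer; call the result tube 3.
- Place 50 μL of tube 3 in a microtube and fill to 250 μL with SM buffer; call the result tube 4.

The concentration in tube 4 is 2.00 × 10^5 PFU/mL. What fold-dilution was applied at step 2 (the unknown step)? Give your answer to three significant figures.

10.0-fold

Step 1: 2 mL brought to 40 mL → factor 40/2 = 20
Step 2: unknown factor x
Step 3: 100 μL brought to 200 μL → factor 200/100 = 2
Step 4: 50 μL brought to 250 μL → factor 250/50 = 5
Product of known-step factors = 200
Overall factor = 4.00 × 10^8 PFU/mL / (2.00 × 10^5 PFU/mL) = 2000
x = 2000 / 200 = 10.0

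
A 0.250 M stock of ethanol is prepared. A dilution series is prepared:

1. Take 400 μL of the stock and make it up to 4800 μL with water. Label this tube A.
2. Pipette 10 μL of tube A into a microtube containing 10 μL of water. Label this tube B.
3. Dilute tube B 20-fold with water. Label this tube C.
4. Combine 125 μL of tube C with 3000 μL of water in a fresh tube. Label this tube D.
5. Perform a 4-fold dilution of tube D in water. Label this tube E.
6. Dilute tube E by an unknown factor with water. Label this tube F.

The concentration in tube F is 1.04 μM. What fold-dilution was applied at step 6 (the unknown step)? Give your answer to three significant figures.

5.01-fold

Step 1: 400 μL brought to 4800 μL → factor 4800/400 = 12
Step 2: 10 μL + 10 μL = 20 μL total → factor 20/10 = 2
Step 3: 20-fold → factor 20
Step 4: 125 μL + 3000 μL = 3125 μL total → factor 3125/125 = 25
Step 5: 4-fold → factor 4
Step 6: unknown factor x
Product of known-step factors = 48000
Overall factor = 0.250 M / (1.04 μM) = 2.4038 × 10^5
x = 2.4038 × 10^5 / 48000 = 5.01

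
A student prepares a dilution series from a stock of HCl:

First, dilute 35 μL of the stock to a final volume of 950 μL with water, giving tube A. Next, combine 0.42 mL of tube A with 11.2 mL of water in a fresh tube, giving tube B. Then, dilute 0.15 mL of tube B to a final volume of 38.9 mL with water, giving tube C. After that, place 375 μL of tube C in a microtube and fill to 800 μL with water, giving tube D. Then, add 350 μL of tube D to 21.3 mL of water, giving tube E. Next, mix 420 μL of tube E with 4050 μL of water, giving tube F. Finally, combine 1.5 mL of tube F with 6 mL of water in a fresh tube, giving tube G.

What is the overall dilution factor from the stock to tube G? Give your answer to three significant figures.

Step 1: 35 μL brought to 950 μL → factor 950/35 = 27.143
Step 2: 0.42 mL + 11.2 mL = 11.62 mL total → factor 11.62/0.42 = 27.667
Step 3: 0.15 mL brought to 38.9 mL → factor 38.9/0.15 = 259.33
Step 4: 375 μL brought to 800 μL → factor 800/375 = 2.1333
Step 5: 350 μL + 21.3 mL = 21650 μL total → factor 21650/350 = 61.857
Step 6: 420 μL + 4050 μL = 4470 μL total → factor 4470/420 = 10.643
Step 7: 1.5 mL + 6 mL = 7.5 mL total → factor 7.5/1.5 = 5
Overall dilution factor = 27.143 × 27.667 × 259.33 × 2.1333 × 61.857 × 10.643 × 5 = 1.3676 × 10^9

1.37 × 10^9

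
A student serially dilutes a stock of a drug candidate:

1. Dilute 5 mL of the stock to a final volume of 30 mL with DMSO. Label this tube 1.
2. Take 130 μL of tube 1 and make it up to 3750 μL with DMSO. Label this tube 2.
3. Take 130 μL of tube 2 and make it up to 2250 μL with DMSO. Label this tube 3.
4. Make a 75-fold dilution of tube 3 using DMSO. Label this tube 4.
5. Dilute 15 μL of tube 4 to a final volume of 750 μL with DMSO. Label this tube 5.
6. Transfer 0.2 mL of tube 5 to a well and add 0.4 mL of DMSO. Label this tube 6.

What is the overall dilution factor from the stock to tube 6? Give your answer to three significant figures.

Step 1: 5 mL brought to 30 mL → factor 30/5 = 6
Step 2: 130 μL brought to 3750 μL → factor 3750/130 = 28.846
Step 3: 130 μL brought to 2250 μL → factor 2250/130 = 17.308
Step 4: 75-fold → factor 75
Step 5: 15 μL brought to 750 μL → factor 750/15 = 50
Step 6: 0.2 mL + 0.4 mL = 0.6 mL total → factor 0.6/0.2 = 3
Overall dilution factor = 6 × 28.846 × 17.308 × 75 × 50 × 3 = 3.37 × 10^7

3.37 × 10^7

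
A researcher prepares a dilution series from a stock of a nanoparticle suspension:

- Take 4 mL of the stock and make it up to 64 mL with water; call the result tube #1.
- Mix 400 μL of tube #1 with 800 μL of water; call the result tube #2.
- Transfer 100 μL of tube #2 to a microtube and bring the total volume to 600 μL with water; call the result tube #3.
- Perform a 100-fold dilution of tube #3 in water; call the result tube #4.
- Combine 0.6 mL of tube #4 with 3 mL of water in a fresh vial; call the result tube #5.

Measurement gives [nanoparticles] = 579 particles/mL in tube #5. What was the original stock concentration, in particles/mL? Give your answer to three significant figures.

1.00 × 10^8 particles/mL

Step 1: 4 mL brought to 64 mL → factor 64/4 = 16
Step 2: 400 μL + 800 μL = 1200 μL total → factor 1200/400 = 3
Step 3: 100 μL brought to 600 μL → factor 600/100 = 6
Step 4: 100-fold → factor 100
Step 5: 0.6 mL + 3 mL = 3.6 mL total → factor 3.6/0.6 = 6
Overall dilution factor = 16 × 3 × 6 × 100 × 6 = 1.728 × 10^5
Stock = 579 particles/mL × 1.728 × 10^5 = 1.00 × 10^8 particles/mL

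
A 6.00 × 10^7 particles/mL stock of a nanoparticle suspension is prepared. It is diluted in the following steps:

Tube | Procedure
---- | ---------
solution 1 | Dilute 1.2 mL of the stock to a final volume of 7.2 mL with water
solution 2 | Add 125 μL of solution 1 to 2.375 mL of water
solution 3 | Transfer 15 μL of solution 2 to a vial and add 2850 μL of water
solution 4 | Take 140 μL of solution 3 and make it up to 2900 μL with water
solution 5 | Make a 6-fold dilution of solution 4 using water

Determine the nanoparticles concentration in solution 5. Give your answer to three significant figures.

21.1 particles/mL

Step 1: 1.2 mL brought to 7.2 mL → factor 7.2/1.2 = 6
Step 2: 125 μL + 2.375 mL = 2500 μL total → factor 2500/125 = 20
Step 3: 15 μL + 2850 μL = 2865 μL total → factor 2865/15 = 191
Step 4: 140 μL brought to 2900 μL → factor 2900/140 = 20.714
Step 5: 6-fold → factor 6
Overall dilution factor = 6 × 20 × 191 × 20.714 × 6 = 2.8486 × 10^6
Final = 6.00 × 10^7 particles/mL / 2.8486 × 10^6 = 21.1 particles/mL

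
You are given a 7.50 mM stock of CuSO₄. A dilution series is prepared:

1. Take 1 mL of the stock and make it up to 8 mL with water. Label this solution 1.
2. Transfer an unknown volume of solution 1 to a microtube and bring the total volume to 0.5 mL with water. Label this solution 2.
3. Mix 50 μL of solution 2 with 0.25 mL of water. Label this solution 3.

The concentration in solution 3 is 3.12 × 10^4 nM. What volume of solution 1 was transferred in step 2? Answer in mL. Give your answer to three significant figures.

0.0998 mL

Step 1: 1 mL brought to 8 mL → factor 8/1 = 8
Step 2: v brought to 0.5 mL → factor = 0.5 mL/v
Step 3: 50 μL + 0.25 mL = 300 μL total → factor 300/50 = 6
Product of known-step factors = 48
Overall factor = 7.50 mM / (3.12 × 10^4 nM) = 240.38
Step-2 factor = 240.38 / 48 = 5.008
v = 0.5 mL / 5.008 = 0.0998 mL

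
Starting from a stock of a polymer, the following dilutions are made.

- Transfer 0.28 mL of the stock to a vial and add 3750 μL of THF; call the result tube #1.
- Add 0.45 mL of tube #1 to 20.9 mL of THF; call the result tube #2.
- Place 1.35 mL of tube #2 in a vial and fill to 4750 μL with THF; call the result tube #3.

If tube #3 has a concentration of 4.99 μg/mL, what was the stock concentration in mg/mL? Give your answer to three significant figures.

Step 1: 0.28 mL + 3750 μL = 4.03 mL total → factor 4.03/0.28 = 14.393
Step 2: 0.45 mL + 20.9 mL = 21.35 mL total → factor 21.35/0.45 = 47.444
Step 3: 1.35 mL brought to 4750 μL → factor 4.75/1.35 = 3.5185
Overall dilution factor = 14.393 × 47.444 × 3.5185 = 2402.7
Stock = 4.99 μg/mL × 2402.7 = 1.199 × 10^4 μg/mL = 12.0 mg/mL

12.0 mg/mL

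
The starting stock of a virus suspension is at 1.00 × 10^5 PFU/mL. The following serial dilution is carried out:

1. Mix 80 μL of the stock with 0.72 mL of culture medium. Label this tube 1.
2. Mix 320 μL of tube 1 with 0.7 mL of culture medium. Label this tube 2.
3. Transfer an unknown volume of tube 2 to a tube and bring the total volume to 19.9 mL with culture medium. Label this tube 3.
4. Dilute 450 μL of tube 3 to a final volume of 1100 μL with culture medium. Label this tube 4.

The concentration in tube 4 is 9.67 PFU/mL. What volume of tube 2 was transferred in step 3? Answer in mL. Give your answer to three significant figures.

0.150 mL

Step 1: 80 μL + 0.72 mL = 800 μL total → factor 800/80 = 10
Step 2: 320 μL + 0.7 mL = 1020 μL total → factor 1020/320 = 3.1875
Step 3: v brought to 19.9 mL → factor = 19.9 mL/v
Step 4: 450 μL brought to 1100 μL → factor 1100/450 = 2.4444
Product of known-step factors = 77.917
Overall factor = 1.00 × 10^5 PFU/mL / (9.67 PFU/mL) = 10341
Step-3 factor = 10341 / 77.917 = 132.72
v = 19.9 mL / 132.72 = 0.150 mL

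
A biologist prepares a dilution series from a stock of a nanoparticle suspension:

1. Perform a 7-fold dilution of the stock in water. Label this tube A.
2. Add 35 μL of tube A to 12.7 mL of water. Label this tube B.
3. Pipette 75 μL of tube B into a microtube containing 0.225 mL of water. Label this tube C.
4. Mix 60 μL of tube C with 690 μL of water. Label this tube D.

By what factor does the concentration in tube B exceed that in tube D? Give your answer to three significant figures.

50.0

Step 1: 7-fold → factor 7
Step 2: 35 μL + 12.7 mL = 12735 μL total → factor 12735/35 = 363.86
Step 3: 75 μL + 0.225 mL = 300 μL total → factor 300/75 = 4
Step 4: 60 μL + 690 μL = 750 μL total → factor 750/60 = 12.5
Dilution factor to tube B = 2547; to tube D = 1.2735 × 10^5
[tube B]/[tube D] = (factor to tube D)/(factor to tube B) = 1.2735 × 10^5/2547 = 50.0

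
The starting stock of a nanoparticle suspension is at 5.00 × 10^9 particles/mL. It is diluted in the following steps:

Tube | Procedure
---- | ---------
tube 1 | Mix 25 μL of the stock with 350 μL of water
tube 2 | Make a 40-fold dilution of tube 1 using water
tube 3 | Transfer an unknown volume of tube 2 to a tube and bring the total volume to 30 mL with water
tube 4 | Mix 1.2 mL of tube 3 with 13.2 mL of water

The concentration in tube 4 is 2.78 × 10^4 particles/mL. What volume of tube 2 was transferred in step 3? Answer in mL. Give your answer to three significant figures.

1.20 mL

Step 1: 25 μL + 350 μL = 375 μL total → factor 375/25 = 15
Step 2: 40-fold → factor 40
Step 3: v brought to 30 mL → factor = 30 mL/v
Step 4: 1.2 mL + 13.2 mL = 14.4 mL total → factor 14.4/1.2 = 12
Product of known-step factors = 7200
Overall factor = 5.00 × 10^9 particles/mL / (2.78 × 10^4 particles/mL) = 1.7986 × 10^5
Step-3 factor = 1.7986 × 10^5 / 7200 = 24.98
v = 30 mL / 24.98 = 1.20 mL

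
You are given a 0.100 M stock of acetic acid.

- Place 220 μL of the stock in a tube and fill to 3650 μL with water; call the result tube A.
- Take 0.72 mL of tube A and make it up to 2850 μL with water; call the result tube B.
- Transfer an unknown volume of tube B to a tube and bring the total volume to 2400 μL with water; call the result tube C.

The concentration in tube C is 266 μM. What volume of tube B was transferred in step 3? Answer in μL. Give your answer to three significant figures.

Step 1: 220 μL brought to 3650 μL → factor 3650/220 = 16.591
Step 2: 0.72 mL brought to 2850 μL → factor 2.85/0.72 = 3.9583
Step 3: v brought to 2400 μL → factor = 2400 μL/v
Product of known-step factors = 65.672
Overall factor = 0.100 M / (266 μM) = 375.94
Step-3 factor = 375.94 / 65.672 = 5.7245
v = 2400 μL / 5.7245 = 419 μL

419 μL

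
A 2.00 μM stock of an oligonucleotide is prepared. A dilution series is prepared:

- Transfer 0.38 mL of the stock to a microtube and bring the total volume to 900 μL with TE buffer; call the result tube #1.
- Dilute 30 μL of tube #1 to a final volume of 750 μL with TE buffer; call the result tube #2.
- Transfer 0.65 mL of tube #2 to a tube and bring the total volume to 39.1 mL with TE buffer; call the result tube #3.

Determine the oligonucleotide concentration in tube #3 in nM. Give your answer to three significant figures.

0.562 nM

Step 1: 0.38 mL brought to 900 μL → factor 0.9/0.38 = 2.3684
Step 2: 30 μL brought to 750 μL → factor 750/30 = 25
Step 3: 0.65 mL brought to 39.1 mL → factor 39.1/0.65 = 60.154
Overall dilution factor = 2.3684 × 25 × 60.154 = 3561.7
Final = 2.00 μM / 3561.7 = 0.0005615 μM = 0.562 nM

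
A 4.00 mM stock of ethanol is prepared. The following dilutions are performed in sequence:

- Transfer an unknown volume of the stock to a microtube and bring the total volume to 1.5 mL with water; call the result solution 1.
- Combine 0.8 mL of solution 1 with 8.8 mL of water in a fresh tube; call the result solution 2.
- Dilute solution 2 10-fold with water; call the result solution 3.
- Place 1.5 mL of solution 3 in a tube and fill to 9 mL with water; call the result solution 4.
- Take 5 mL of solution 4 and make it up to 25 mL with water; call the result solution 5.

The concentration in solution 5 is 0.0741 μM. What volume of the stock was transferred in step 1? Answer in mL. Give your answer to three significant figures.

Step 1: v brought to 1.5 mL → factor = 1.5 mL/v
Step 2: 0.8 mL + 8.8 mL = 9.6 mL total → factor 9.6/0.8 = 12
Step 3: 10-fold → factor 10
Step 4: 1.5 mL brought to 9 mL → factor 9/1.5 = 6
Step 5: 5 mL brought to 25 mL → factor 25/5 = 5
Product of known-step factors = 3600
Overall factor = 4.00 mM / (0.0741 μM) = 53981
Step-1 factor = 53981 / 3600 = 14.995
v = 1.5 mL / 14.995 = 0.100 mL

0.100 mL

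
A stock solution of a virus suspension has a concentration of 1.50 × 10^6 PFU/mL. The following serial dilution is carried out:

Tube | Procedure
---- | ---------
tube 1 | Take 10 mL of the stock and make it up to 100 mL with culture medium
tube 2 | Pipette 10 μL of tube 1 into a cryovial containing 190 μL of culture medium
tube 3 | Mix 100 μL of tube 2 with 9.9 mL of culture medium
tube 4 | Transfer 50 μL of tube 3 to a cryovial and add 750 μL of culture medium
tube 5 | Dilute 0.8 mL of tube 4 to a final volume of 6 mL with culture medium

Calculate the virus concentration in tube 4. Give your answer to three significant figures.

4.69 PFU/mL

Step 1: 10 mL brought to 100 mL → factor 100/10 = 10
Step 2: 10 μL + 190 μL = 200 μL total → factor 200/10 = 20
Step 3: 100 μL + 9.9 mL = 10000 μL total → factor 10000/100 = 100
Step 4: 50 μL + 750 μL = 800 μL total → factor 800/50 = 16
Dilution factor through tube 4 = 10 × 20 × 100 × 16 = 3.2 × 10^5
[tube 4] = 1.50 × 10^6 PFU/mL / 3.2 × 10^5 = 4.69 PFU/mL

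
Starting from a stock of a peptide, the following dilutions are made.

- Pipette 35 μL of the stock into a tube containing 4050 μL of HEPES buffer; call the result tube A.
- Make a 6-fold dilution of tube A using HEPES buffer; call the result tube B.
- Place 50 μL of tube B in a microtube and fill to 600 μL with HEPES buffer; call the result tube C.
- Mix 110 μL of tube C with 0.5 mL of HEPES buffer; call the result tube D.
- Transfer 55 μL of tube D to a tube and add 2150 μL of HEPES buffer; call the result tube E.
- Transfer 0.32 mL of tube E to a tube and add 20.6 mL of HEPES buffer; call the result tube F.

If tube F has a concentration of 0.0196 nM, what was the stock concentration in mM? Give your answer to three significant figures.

2.39 mM

Step 1: 35 μL + 4050 μL = 4085 μL total → factor 4085/35 = 116.71
Step 2: 6-fold → factor 6
Step 3: 50 μL brought to 600 μL → factor 600/50 = 12
Step 4: 110 μL + 0.5 mL = 610 μL total → factor 610/110 = 5.5455
Step 5: 55 μL + 2150 μL = 2205 μL total → factor 2205/55 = 40.091
Step 6: 0.32 mL + 20.6 mL = 20.92 mL total → factor 20.92/0.32 = 65.375
Overall dilution factor = 116.71 × 6 × 12 × 5.5455 × 40.091 × 65.375 = 1.2214 × 10^8
Stock = 0.0196 nM × 1.2214 × 10^8 = 2.394 × 10^6 nM = 2.39 mM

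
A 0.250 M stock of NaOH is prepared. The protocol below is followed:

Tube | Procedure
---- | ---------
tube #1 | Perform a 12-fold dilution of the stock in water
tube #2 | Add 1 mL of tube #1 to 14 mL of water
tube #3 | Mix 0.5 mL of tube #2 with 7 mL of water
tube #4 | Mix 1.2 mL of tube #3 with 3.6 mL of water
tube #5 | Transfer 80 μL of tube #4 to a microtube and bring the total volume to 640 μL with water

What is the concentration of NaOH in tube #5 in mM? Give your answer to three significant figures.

0.00289 mM

Step 1: 12-fold → factor 12
Step 2: 1 mL + 14 mL = 15 mL total → factor 15/1 = 15
Step 3: 0.5 mL + 7 mL = 7.5 mL total → factor 7.5/0.5 = 15
Step 4: 1.2 mL + 3.6 mL = 4.8 mL total → factor 4.8/1.2 = 4
Step 5: 80 μL brought to 640 μL → factor 640/80 = 8
Overall dilution factor = 12 × 15 × 15 × 4 × 8 = 86400
Final = 0.250 M / 86400 = 2.894 × 10^-6 M = 0.00289 mM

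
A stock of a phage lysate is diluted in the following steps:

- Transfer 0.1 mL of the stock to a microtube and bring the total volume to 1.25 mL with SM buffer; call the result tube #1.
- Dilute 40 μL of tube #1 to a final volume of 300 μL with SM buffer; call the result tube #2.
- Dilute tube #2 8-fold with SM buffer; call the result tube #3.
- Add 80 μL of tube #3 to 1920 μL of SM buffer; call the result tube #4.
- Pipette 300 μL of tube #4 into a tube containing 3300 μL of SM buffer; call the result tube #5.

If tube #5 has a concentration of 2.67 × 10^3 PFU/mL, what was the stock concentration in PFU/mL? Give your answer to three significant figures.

Step 1: 0.1 mL brought to 1.25 mL → factor 1.25/0.1 = 12.5
Step 2: 40 μL brought to 300 μL → factor 300/40 = 7.5
Step 3: 8-fold → factor 8
Step 4: 80 μL + 1920 μL = 2000 μL total → factor 2000/80 = 25
Step 5: 300 μL + 3300 μL = 3600 μL total → factor 3600/300 = 12
Overall dilution factor = 12.5 × 7.5 × 8 × 25 × 12 = 2.25 × 10^5
Stock = 2.67 × 10^3 PFU/mL × 2.25 × 10^5 = 6.01 × 10^8 PFU/mL

6.01 × 10^8 PFU/mL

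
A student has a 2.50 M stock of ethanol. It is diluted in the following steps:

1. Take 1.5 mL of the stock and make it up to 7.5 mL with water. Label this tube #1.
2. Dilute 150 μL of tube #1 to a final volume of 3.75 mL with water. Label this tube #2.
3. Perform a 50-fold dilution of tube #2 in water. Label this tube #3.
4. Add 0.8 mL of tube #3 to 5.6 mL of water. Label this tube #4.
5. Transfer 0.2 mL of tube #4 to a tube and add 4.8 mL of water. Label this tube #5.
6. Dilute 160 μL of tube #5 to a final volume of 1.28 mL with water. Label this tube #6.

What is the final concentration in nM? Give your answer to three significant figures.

250 nM

Step 1: 1.5 mL brought to 7.5 mL → factor 7.5/1.5 = 5
Step 2: 150 μL brought to 3.75 mL → factor 3750/150 = 25
Step 3: 50-fold → factor 50
Step 4: 0.8 mL + 5.6 mL = 6.4 mL total → factor 6.4/0.8 = 8
Step 5: 0.2 mL + 4.8 mL = 5 mL total → factor 5/0.2 = 25
Step 6: 160 μL brought to 1.28 mL → factor 1280/160 = 8
Overall dilution factor = 5 × 25 × 50 × 8 × 25 × 8 = 1 × 10^7
Final = 2.50 M / 1 × 10^7 = 2.500 × 10^-7 M = 250 nM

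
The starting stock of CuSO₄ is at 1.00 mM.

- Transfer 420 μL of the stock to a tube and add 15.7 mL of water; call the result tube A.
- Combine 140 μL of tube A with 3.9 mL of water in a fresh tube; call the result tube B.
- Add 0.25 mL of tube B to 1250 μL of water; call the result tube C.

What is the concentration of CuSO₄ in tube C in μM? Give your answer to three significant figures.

Step 1: 420 μL + 15.7 mL = 16120 μL total → factor 16120/420 = 38.381
Step 2: 140 μL + 3.9 mL = 4040 μL total → factor 4040/140 = 28.857
Step 3: 0.25 mL + 1250 μL = 1.5 mL total → factor 1.5/0.25 = 6
Overall dilution factor = 38.381 × 28.857 × 6 = 6645.4
Final = 1.00 mM / 6645.4 = 0.0001505 mM = 0.150 μM

0.150 μM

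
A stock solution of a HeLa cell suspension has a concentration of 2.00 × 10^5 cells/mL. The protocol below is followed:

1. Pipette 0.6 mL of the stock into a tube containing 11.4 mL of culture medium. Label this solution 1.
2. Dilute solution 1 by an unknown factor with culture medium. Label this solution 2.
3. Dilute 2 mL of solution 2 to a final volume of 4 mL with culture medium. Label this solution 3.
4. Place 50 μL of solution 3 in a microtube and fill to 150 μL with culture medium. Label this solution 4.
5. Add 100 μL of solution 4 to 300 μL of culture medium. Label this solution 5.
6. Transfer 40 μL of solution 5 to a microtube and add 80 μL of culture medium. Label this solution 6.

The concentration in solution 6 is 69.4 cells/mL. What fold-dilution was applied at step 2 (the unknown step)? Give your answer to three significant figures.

Step 1: 0.6 mL + 11.4 mL = 12 mL total → factor 12/0.6 = 20
Step 2: unknown factor x
Step 3: 2 mL brought to 4 mL → factor 4/2 = 2
Step 4: 50 μL brought to 150 μL → factor 150/50 = 3
Step 5: 100 μL + 300 μL = 400 μL total → factor 400/100 = 4
Step 6: 40 μL + 80 μL = 120 μL total → factor 120/40 = 3
Product of known-step factors = 1440
Overall factor = 2.00 × 10^5 cells/mL / (69.4 cells/mL) = 2881.8
x = 2881.8 / 1440 = 2.00

2.00-fold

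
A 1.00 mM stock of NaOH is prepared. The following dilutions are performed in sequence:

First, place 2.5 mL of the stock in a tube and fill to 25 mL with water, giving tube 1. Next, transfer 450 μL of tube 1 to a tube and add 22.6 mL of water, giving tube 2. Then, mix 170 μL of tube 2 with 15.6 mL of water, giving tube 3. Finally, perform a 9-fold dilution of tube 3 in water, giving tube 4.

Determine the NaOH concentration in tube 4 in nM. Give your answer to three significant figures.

Step 1: 2.5 mL brought to 25 mL → factor 25/2.5 = 10
Step 2: 450 μL + 22.6 mL = 23050 μL total → factor 23050/450 = 51.222
Step 3: 170 μL + 15.6 mL = 15770 μL total → factor 15770/170 = 92.765
Step 4: 9-fold → factor 9
Overall dilution factor = 10 × 51.222 × 92.765 × 9 = 4.2765 × 10^5
Final = 1.00 mM / 4.2765 × 10^5 = 2.338 × 10^-6 mM = 2.34 nM

2.34 nM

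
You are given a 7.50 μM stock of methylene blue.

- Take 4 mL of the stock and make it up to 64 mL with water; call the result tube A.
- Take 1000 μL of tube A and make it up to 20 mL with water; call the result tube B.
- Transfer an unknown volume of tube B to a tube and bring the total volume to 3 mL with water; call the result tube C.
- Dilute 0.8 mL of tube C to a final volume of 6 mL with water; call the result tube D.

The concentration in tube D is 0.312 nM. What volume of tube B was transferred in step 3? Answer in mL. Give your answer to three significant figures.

Step 1: 4 mL brought to 64 mL → factor 64/4 = 16
Step 2: 1000 μL brought to 20 mL → factor 20000/1000 = 20
Step 3: v brought to 3 mL → factor = 3 mL/v
Step 4: 0.8 mL brought to 6 mL → factor 6/0.8 = 7.5
Product of known-step factors = 2400
Overall factor = 7.50 μM / (0.312 nM) = 24038
Step-3 factor = 24038 / 2400 = 10.016
v = 3 mL / 10.016 = 0.300 mL

0.300 mL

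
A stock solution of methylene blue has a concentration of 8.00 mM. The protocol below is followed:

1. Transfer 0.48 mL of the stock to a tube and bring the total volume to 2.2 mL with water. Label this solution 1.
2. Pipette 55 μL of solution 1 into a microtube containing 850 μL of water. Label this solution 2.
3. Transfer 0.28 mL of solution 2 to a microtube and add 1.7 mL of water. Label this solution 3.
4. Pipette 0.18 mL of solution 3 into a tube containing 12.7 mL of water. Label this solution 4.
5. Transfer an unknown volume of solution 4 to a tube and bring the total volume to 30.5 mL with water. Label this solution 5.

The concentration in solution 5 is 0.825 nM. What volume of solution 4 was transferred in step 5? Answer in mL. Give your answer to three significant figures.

0.120 mL

Step 1: 0.48 mL brought to 2.2 mL → factor 2.2/0.48 = 4.5833
Step 2: 55 μL + 850 μL = 905 μL total → factor 905/55 = 16.455
Step 3: 0.28 mL + 1.7 mL = 1.98 mL total → factor 1.98/0.28 = 7.0714
Step 4: 0.18 mL + 12.7 mL = 12.88 mL total → factor 12.88/0.18 = 71.556
Step 5: v brought to 30.5 mL → factor = 30.5 mL/v
Product of known-step factors = 38161
Overall factor = 8.00 mM / (0.825 nM) = 9.697 × 10^6
Step-5 factor = 9.697 × 10^6 / 38161 = 254.11
v = 30.5 mL / 254.11 = 0.120 mL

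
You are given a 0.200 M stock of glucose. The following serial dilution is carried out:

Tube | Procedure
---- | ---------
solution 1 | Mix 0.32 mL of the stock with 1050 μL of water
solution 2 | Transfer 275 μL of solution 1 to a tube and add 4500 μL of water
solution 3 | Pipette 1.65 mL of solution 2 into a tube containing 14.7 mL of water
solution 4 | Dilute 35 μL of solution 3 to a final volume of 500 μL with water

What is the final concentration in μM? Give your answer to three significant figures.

19.0 μM

Step 1: 0.32 mL + 1050 μL = 1.37 mL total → factor 1.37/0.32 = 4.2812
Step 2: 275 μL + 4500 μL = 4775 μL total → factor 4775/275 = 17.364
Step 3: 1.65 mL + 14.7 mL = 16.35 mL total → factor 16.35/1.65 = 9.9091
Step 4: 35 μL brought to 500 μL → factor 500/35 = 14.286
Overall dilution factor = 4.2812 × 17.364 × 9.9091 × 14.286 = 10523
Final = 0.200 M / 10523 = 1.901 × 10^-5 M = 19.0 μM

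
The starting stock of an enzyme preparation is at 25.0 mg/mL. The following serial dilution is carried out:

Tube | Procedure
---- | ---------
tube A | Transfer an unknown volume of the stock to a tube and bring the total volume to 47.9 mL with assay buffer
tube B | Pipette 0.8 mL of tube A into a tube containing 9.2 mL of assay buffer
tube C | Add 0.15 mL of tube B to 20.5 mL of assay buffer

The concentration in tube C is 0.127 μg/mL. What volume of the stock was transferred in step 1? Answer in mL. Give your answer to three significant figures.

0.419 mL

Step 1: v brought to 47.9 mL → factor = 47.9 mL/v
Step 2: 0.8 mL + 9.2 mL = 10 mL total → factor 10/0.8 = 12.5
Step 3: 0.15 mL + 20.5 mL = 20.65 mL total → factor 20.65/0.15 = 137.67
Product of known-step factors = 1720.8
Overall factor = 25.0 mg/mL / (0.127 μg/mL) = 1.9685 × 10^5
Step-1 factor = 1.9685 × 10^5 / 1720.8 = 114.39
v = 47.9 mL / 114.39 = 0.419 mL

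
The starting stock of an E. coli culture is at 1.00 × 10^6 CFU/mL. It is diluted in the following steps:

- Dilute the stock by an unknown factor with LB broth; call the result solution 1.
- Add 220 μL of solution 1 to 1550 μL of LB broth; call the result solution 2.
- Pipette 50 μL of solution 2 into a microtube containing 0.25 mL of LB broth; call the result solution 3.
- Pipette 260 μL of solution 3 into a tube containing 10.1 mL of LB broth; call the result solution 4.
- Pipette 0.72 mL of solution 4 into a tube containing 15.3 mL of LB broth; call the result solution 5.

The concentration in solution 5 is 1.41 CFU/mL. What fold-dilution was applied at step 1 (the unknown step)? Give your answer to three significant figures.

Step 1: unknown factor x
Step 2: 220 μL + 1550 μL = 1770 μL total → factor 1770/220 = 8.0455
Step 3: 50 μL + 0.25 mL = 300 μL total → factor 300/50 = 6
Step 4: 260 μL + 10.1 mL = 10360 μL total → factor 10360/260 = 39.846
Step 5: 0.72 mL + 15.3 mL = 16.02 mL total → factor 16.02/0.72 = 22.25
Product of known-step factors = 42797
Overall factor = 1.00 × 10^6 CFU/mL / (1.41 CFU/mL) = 7.0922 × 10^5
x = 7.0922 × 10^5 / 42797 = 16.6

16.6-fold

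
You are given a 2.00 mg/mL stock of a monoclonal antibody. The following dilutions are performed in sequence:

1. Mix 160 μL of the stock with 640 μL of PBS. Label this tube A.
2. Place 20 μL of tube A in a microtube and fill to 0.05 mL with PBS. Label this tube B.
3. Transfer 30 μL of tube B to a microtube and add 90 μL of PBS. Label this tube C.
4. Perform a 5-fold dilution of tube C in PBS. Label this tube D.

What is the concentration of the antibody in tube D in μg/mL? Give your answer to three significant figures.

Step 1: 160 μL + 640 μL = 800 μL total → factor 800/160 = 5
Step 2: 20 μL brought to 0.05 mL → factor 50/20 = 2.5
Step 3: 30 μL + 90 μL = 120 μL total → factor 120/30 = 4
Step 4: 5-fold → factor 5
Overall dilution factor = 5 × 2.5 × 4 × 5 = 250
Final = 2.00 mg/mL / 250 = 0.008000 mg/mL = 8.00 μg/mL

8.00 μg/mL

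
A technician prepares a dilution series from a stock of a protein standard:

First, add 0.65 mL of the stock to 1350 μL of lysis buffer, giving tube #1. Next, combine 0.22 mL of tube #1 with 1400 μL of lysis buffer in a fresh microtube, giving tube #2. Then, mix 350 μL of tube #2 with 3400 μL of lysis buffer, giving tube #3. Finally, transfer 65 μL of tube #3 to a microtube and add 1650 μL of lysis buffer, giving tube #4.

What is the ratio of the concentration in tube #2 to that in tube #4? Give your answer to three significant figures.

Step 1: 0.65 mL + 1350 μL = 2 mL total → factor 2/0.65 = 3.0769
Step 2: 0.22 mL + 1400 μL = 1.62 mL total → factor 1.62/0.22 = 7.3636
Step 3: 350 μL + 3400 μL = 3750 μL total → factor 3750/350 = 10.714
Step 4: 65 μL + 1650 μL = 1715 μL total → factor 1715/65 = 26.385
Dilution factor to tube #2 = 22.657; to tube #4 = 6405.1
[tube #2]/[tube #4] = (factor to tube #4)/(factor to tube #2) = 6405.1/22.657 = 283

283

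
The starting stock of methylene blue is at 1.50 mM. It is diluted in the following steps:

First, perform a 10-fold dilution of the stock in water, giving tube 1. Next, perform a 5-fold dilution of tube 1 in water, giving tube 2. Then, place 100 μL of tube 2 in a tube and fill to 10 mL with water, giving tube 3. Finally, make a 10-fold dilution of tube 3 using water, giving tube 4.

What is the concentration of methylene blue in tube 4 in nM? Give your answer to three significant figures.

Step 1: 10-fold → factor 10
Step 2: 5-fold → factor 5
Step 3: 100 μL brought to 10 mL → factor 10000/100 = 100
Step 4: 10-fold → factor 10
Overall dilution factor = 10 × 5 × 100 × 10 = 50000
Final = 1.50 mM / 50000 = 3.000 × 10^-5 mM = 30.0 nM

30.0 nM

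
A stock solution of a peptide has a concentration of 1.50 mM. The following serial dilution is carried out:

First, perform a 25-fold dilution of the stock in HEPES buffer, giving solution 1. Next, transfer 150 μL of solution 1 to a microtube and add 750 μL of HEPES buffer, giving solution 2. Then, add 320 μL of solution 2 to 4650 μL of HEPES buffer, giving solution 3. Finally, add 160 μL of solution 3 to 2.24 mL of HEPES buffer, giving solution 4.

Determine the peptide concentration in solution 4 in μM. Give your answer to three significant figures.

0.0429 μM

Step 1: 25-fold → factor 25
Step 2: 150 μL + 750 μL = 900 μL total → factor 900/150 = 6
Step 3: 320 μL + 4650 μL = 4970 μL total → factor 4970/320 = 15.531
Step 4: 160 μL + 2.24 mL = 2400 μL total → factor 2400/160 = 15
Overall dilution factor = 25 × 6 × 15.531 × 15 = 34945
Final = 1.50 mM / 34945 = 4.292 × 10^-5 mM = 0.0429 μM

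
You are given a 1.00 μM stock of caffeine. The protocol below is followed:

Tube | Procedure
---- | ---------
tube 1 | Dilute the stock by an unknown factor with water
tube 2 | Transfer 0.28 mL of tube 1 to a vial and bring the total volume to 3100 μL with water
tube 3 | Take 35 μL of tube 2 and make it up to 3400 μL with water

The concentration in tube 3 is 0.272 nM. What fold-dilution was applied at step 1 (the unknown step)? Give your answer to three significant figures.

3.42-fold

Step 1: unknown factor x
Step 2: 0.28 mL brought to 3100 μL → factor 3.1/0.28 = 11.071
Step 3: 35 μL brought to 3400 μL → factor 3400/35 = 97.143
Product of known-step factors = 1075.5
Overall factor = 1.00 μM / (0.272 nM) = 3676.5
x = 3676.5 / 1075.5 = 3.42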